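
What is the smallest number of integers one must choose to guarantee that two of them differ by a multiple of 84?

85

Two integers differ by a multiple of 84 exactly when they share a remainder mod 84.
There are 84 residue classes mod 84, so 84 integers can all lie in distinct classes.
One more integer must repeat a residue, giving a difference divisible by 84. So n = 84 + 1 = 85.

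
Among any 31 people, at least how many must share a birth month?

3

If each of the 12 months of the year held at most 2, the total would be at most 12 × 2 = 24 < 31, a contradiction.
So at least one holds ⌈31/12⌉ = 3.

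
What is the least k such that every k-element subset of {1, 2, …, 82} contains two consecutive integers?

42

Partition {1, …, 82} into 41 pairs: {1,2}, {3,4}, …, {81,82}.
Choosing 41 integers — say the 41 even numbers 2, 4, …, 82 — takes one from each pair and avoids the property.
Choosing 42 forces two into the same pair by pigeonhole, and those are consecutive. So 42.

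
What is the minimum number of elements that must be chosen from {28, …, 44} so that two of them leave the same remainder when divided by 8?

9

Group the integers by remainder mod 8; there are 8 residue classes, each nonempty in this range.
Choosing one from each class (8 integers) avoids any shared remainder.
One more choice must repeat a class, so two differ by a multiple of 8. Hence 8 + 1 = 9.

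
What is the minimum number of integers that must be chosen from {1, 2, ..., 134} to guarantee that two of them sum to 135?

68

Partition {1, …, 134} into 67 pairs: {1,134}, {2,133}, …, {67,68}.
Choosing 67 integers — say the integers 1 through 67 — takes one from each pair and avoids the property.
Choosing 68 forces two into the same pair by pigeonhole, and those sum to 135. So 68.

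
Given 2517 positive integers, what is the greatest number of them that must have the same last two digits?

There are 100 possible two-digit endings, which serve as the pigeonholes.
If each of the 100 possible two-digit endings held at most 25, the total would be at most 100 × 25 = 2500 < 2517, a contradiction.
So at least one holds ⌈2517/100⌉ = 26.

26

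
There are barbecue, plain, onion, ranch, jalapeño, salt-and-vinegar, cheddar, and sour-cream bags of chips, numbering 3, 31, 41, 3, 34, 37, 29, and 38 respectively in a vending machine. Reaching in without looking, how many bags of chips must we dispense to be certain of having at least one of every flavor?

The hardest flavor to obtain is barbecue: we could draw every other bag of chips first — 216 − 3 = 213 bags of chips — without a single barbecue one.
The next draw must be barbecue, so 213 + 1 = 214.

214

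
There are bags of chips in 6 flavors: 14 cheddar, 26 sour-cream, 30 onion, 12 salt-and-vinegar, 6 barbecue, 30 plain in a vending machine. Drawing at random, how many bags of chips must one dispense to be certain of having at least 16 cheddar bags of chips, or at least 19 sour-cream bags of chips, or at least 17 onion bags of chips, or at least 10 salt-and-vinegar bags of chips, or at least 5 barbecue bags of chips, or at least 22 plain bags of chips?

The worst case stops just short of every target: all 14 cheddar, 18 sour-cream, 16 onion, 9 salt-and-vinegar, 4 barbecue, 21 plain — 14 + 18 + 16 + 9 + 4 + 21 = 82 bags of chips.
One more bag of chips must push some flavor to its target, so 82 + 1 = 83.

83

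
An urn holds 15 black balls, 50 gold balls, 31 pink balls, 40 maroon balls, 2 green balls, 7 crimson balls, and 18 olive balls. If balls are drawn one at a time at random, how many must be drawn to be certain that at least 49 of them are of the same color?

In the worst case we take at most 48 of each color, but all 15 black, all 31 pink, all 40 maroon, all 2 green, all 7 crimson, and all 18 olive (fewer than 48), giving 15 + 48 + 31 + 40 + 2 + 7 + 18 = 161.
One more ball then forces some color to 49, so 161 + 1 = 162.

162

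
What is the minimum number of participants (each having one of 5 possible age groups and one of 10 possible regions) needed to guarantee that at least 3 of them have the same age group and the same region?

101

There are 5 × 10 = 50 (age group, region) combinations acting as pigeonholes.
With 50 × 2 = 100 participants we could place exactly 2 in each, with no (age group, region) pair reaching 3.
One more forces some (age group, region) pair to hold 3, so 100 + 1 = 101.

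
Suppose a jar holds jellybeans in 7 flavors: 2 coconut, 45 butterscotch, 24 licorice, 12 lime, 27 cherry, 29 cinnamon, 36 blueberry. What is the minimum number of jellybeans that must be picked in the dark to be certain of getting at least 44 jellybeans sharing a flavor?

In the worst case we take at most 43 of each flavor, but all 2 coconut, all 24 licorice, all 12 lime, all 27 cherry, all 29 cinnamon, and all 36 blueberry (fewer than 43), giving 2 + 43 + 24 + 12 + 27 + 29 + 36 = 173.
One more jellybean then forces some flavor to 44, so 173 + 1 = 174.

174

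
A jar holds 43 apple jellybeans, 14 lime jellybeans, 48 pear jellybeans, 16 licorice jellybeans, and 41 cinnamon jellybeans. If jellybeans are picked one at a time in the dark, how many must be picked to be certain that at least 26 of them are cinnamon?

To avoid cinnamon jellybeans as long as possible, exhaust the other 4 flavors first.
The worst case draws every non-cinnamon jellybean first: 43 + 14 + 48 + 16 = 121.
The next 26 draws are then forced to be cinnamon, giving 121 + 26 = 147.

147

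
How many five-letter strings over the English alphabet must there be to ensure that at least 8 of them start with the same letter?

There are 26 possible first letters acting as pigeonholes.
With 26 × 7 = 182 five-letter strings over the English alphabet we could place exactly 7 in each, with no class reaching 8.
One more forces some class to hold 8, so 182 + 1 = 183.

183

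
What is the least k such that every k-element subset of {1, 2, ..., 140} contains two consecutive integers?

71

Partition {1, …, 140} into 70 pairs: {1,2}, {3,4}, …, {139,140}.
Choosing 70 integers — say the 70 even numbers 2, 4, …, 140 — takes one from each pair and avoids the property.
Choosing 71 forces two into the same pair by pigeonhole, and those are consecutive. So 71.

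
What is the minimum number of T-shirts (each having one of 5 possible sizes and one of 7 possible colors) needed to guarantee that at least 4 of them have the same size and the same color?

106

There are 5 × 7 = 35 (size, color) combinations acting as pigeonholes.
With 35 × 3 = 105 T-shirts we could place exactly 3 in each, with no (size, color) pair reaching 4.
One more forces some (size, color) pair to hold 4, so 105 + 1 = 106.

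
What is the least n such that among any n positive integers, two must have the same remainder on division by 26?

27

Two integers differ by a multiple of 26 exactly when they share a remainder mod 26.
There are 26 residue classes mod 26, so 26 integers can all lie in distinct classes.
One more integer must repeat a residue, giving a difference divisible by 26. So n = 26 + 1 = 27.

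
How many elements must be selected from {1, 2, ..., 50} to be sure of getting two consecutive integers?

26

Partition {1, …, 50} into 25 pairs: {1,2}, {3,4}, …, {49,50}.
Choosing 25 integers — say the 25 even numbers 2, 4, …, 50 — takes one from each pair and avoids the property.
Choosing 26 forces two into the same pair by pigeonhole, and those are consecutive. So 26.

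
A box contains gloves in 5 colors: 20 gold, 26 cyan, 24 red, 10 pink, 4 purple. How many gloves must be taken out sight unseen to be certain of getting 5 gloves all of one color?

21

The worst case takes 4 gloves of each color without reaching 5 of any: 5 × 4 = 20.
The next glove must bring some color to 5, so 20 + 1 = 21.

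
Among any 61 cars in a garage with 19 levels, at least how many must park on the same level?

If each of the 19 levels held at most 3, the total would be at most 19 × 3 = 57 < 61, a contradiction.
So at least one holds ⌈61/19⌉ = 4.

4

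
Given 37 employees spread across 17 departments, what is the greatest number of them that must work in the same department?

The 37 employees fall into 17 departments.
If each of the 17 departments held at most 2, the total would be at most 17 × 2 = 34 < 37, a contradiction.
So at least one holds ⌈37/17⌉ = 3.

3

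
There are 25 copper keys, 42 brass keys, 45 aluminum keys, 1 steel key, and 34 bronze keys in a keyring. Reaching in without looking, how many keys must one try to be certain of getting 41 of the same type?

In the worst case we take at most 40 of each type, but all 25 copper, all 1 steel, and all 34 bronze (fewer than 40), giving 25 + 40 + 40 + 1 + 34 = 140.
One more key then forces some type to 41, so 140 + 1 = 141.

141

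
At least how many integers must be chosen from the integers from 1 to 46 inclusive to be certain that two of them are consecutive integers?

24

Partition {1, …, 46} into 23 pairs: {1,2}, {3,4}, …, {45,46}.
Choosing 23 integers — say the 23 even numbers 2, 4, …, 46 — takes one from each pair and avoids the property.
Choosing 24 forces two into the same pair by pigeonhole, and those are consecutive. So 24.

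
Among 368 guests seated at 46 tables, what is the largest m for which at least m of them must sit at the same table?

8

If each of the 46 tables held at most 7, the total would be at most 46 × 7 = 322 < 368, a contradiction.
So at least one holds ⌈368/46⌉ = 8.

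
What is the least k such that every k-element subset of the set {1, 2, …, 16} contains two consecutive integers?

Partition {1, …, 16} into 8 pairs: {1,2}, {3,4}, …, {15,16}.
Choosing 8 integers — say the 8 even numbers 2, 4, …, 16 — takes one from each pair and avoids the property.
Choosing 9 forces two into the same pair by pigeonhole, and those are consecutive. So 9.

9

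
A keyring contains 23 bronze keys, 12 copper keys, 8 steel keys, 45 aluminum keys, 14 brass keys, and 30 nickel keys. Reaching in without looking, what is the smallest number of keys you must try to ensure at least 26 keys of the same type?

108

In the worst case we take at most 25 of each type, but all 23 bronze, all 12 copper, all 8 steel, and all 14 brass (fewer than 25), giving 23 + 12 + 8 + 25 + 14 + 25 = 107.
One more key then forces some type to 26, so 107 + 1 = 108.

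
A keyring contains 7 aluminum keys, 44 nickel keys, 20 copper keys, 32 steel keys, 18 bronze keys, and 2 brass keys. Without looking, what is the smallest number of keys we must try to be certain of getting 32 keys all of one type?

110

In the worst case we take at most 31 of each type, but all 7 aluminum, all 20 copper, all 18 bronze, and all 2 brass (fewer than 31), giving 7 + 31 + 20 + 31 + 18 + 2 = 109.
One more key then forces some type to 32, so 109 + 1 = 110.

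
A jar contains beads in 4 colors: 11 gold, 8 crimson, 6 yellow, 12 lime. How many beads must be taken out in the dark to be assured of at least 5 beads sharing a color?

The worst case takes 4 beads of each color without reaching 5 of any: 4 × 4 = 16.
The next bead must bring some color to 5, so 16 + 1 = 17.

17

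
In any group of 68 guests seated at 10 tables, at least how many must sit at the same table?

7

If each of the 10 tables held at most 6, the total would be at most 10 × 6 = 60 < 68, a contradiction.
So at least one holds ⌈68/10⌉ = 7.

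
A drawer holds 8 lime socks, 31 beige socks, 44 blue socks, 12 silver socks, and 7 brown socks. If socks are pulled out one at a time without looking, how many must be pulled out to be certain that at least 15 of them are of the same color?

Treat the 5 colors as pigeonholes.
In the worst case we take at most 14 of each color, but all 8 lime, all 12 silver, and all 7 brown (fewer than 14), giving 8 + 14 + 14 + 12 + 7 = 55.
One more sock then forces some color to 15, so 55 + 1 = 56.

56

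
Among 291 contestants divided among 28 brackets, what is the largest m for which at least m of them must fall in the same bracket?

11

If each of the 28 brackets held at most 10, the total would be at most 28 × 10 = 280 < 291, a contradiction.
So at least one holds ⌈291/28⌉ = 11.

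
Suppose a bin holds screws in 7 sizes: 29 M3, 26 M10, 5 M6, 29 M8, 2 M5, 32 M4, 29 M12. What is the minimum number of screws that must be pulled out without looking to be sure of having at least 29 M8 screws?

To avoid M8 screws as long as possible, exhaust the other 6 sizes first.
The worst case draws every non-M8 screw first: 29 + 26 + 5 + 2 + 32 + 29 = 123.
The next 29 draws are then forced to be M8, giving 123 + 29 = 152.

152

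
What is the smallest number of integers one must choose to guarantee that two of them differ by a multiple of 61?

Two integers differ by a multiple of 61 exactly when they share a remainder mod 61.
There are 61 residue classes mod 61, so 61 integers can all lie in distinct classes.
One more integer must repeat a residue, giving a difference divisible by 61. So n = 61 + 1 = 62.

62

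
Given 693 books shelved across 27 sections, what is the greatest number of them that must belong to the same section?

The 693 books fall into 27 sections.
If each of the 27 sections held at most 25, the total would be at most 27 × 25 = 675 < 693, a contradiction.
So at least one holds ⌈693/27⌉ = 26.

26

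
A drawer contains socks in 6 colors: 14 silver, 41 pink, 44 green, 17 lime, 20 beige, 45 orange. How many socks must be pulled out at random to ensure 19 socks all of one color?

Treat the 6 colors as pigeonholes.
In the worst case we take at most 18 of each color, but all 14 silver and all 17 lime (fewer than 18), giving 14 + 18 + 18 + 17 + 18 + 18 = 103.
One more sock then forces some color to 19, so 103 + 1 = 104.

104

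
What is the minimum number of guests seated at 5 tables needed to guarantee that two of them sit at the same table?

6

There are 5 tables acting as pigeonholes.
With 5 guests we could place one in each, avoiding any repeat.
One more forces some class to hold 2, so 5 + 1 = 6.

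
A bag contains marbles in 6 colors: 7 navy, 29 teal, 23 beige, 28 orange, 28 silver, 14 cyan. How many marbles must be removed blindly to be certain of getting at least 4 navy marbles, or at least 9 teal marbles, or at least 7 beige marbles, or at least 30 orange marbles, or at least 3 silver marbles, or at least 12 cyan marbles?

59

Each of the 6 colors has its own threshold; avoid all of them simultaneously.
The worst case stops just short of every target: 3 navy, 8 teal, 6 beige, all 28 orange, 2 silver, 11 cyan — 3 + 8 + 6 + 28 + 2 + 11 = 58 marbles.
One more marble must push some color to its target, so 58 + 1 = 59.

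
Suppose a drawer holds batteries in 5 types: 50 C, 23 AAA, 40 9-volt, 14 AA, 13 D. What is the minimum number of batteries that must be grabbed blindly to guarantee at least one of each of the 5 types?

The hardest type to obtain is D: we could draw every other battery first — 140 − 13 = 127 batteries — without a single D one.
The next draw must be D, so 127 + 1 = 128.

128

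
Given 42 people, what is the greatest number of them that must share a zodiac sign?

4

There are 12 zodiac signs, which serve as the pigeonholes.
If each of the 12 zodiac signs held at most 3, the total would be at most 12 × 3 = 36 < 42, a contradiction.
So at least one holds ⌈42/12⌉ = 4.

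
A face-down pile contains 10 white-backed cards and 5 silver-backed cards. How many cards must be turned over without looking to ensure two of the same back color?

Treat the 2 back colors as pigeonholes.
The worst case takes 1 card of each back color without reaching 2 of any: 2 × 1 = 2.
The next card must bring some back color to 2, so 2 + 1 = 3.

3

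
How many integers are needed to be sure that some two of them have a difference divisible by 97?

Use the pigeonhole principle on residue classes: two integers differ by a multiple of 97 exactly when they share a remainder mod 97.
There are 97 residue classes mod 97, so 97 integers can all lie in distinct classes.
One more integer must repeat a residue, giving a difference divisible by 97. So n = 97 + 1 = 98.

98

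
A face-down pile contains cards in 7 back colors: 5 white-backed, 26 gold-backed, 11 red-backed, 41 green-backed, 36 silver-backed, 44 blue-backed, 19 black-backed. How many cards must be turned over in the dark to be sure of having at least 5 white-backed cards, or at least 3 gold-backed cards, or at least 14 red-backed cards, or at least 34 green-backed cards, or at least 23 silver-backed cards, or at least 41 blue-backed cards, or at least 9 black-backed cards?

The worst case stops just short of every target: 4 white-backed, 2 gold-backed, all 11 red-backed, 33 green-backed, 22 silver-backed, 40 blue-backed, 8 black-backed — 4 + 2 + 11 + 33 + 22 + 40 + 8 = 120 cards.
One more card must push some back color to its target, so 120 + 1 = 121.

121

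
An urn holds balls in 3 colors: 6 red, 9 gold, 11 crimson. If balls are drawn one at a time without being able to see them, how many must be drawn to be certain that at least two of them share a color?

4

The worst case takes 1 ball of each color without reaching 2 of any: 3 × 1 = 3.
The next ball must bring some color to 2, so 3 + 1 = 4.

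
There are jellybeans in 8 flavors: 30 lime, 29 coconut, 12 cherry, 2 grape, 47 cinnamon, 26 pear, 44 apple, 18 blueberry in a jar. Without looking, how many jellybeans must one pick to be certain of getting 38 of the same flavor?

Treat the 8 flavors as pigeonholes.
In the worst case we take at most 37 of each flavor, but all 30 lime, all 29 coconut, all 12 cherry, all 2 grape, all 26 pear, and all 18 blueberry (fewer than 37), giving 30 + 29 + 12 + 2 + 37 + 26 + 37 + 18 = 191.
One more jellybean then forces some flavor to 38, so 191 + 1 = 192.

192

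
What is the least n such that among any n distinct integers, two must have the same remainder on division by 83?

Use the pigeonhole principle on residue classes: two integers differ by a multiple of 83 exactly when they share a remainder mod 83.
There are 83 residue classes mod 83, so 83 integers can all lie in distinct classes.
One more integer must repeat a residue, giving a difference divisible by 83. So n = 83 + 1 = 84.

84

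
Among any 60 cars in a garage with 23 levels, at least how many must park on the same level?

3

The 60 cars fall into 23 levels.
If each of the 23 levels held at most 2, the total would be at most 23 × 2 = 46 < 60, a contradiction.
So at least one holds ⌈60/23⌉ = 3.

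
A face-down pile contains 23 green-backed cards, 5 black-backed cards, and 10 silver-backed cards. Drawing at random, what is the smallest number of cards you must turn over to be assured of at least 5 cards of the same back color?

13

The worst case takes 4 cards of each back color without reaching 5 of any: 3 × 4 = 12.
The next card must bring some back color to 5, so 12 + 1 = 13.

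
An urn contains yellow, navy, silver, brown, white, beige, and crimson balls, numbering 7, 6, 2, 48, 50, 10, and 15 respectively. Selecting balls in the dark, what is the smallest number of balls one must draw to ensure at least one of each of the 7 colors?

The hardest color to obtain is silver: we could draw every other ball first — 138 − 2 = 136 balls — without a single silver one.
The next draw must be silver, so 136 + 1 = 137.

137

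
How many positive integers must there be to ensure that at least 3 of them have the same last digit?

21

There are 10 possible last digits acting as pigeonholes.
With 10 × 2 = 20 positive integers we could place exactly 2 in each, with no class reaching 3.
One more forces some class to hold 3, so 20 + 1 = 21.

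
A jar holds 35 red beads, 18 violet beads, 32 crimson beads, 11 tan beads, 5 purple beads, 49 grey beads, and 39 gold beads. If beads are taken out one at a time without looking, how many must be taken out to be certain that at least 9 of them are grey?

The worst case draws every non-grey bead first: 35 + 18 + 32 + 11 + 5 + 39 = 140.
The next 9 draws are then forced to be grey, giving 140 + 9 = 149.

149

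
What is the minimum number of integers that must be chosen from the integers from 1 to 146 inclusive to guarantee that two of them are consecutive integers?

74

Partition {1, …, 146} into 73 pairs: {1,2}, {3,4}, …, {145,146}.
Choosing 73 integers — say the 73 even numbers 2, 4, …, 146 — takes one from each pair and avoids the property.
Choosing 74 forces two into the same pair by pigeonhole, and those are consecutive. So 74.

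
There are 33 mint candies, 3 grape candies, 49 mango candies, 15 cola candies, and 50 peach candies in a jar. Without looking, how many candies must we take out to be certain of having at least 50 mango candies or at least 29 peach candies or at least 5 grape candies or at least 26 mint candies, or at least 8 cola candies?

113

Each of the 5 flavors has its own threshold; avoid all of them simultaneously.
The worst case stops just short of every target: 25 mint, all 3 grape, 49 mango, 7 cola, 28 peach — 25 + 3 + 49 + 7 + 28 = 112 candies.
One more candy must push some flavor to its target, so 112 + 1 = 113.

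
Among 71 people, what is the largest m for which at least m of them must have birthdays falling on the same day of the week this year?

11

The 71 people fall into 7 days of the week.
If each of the 7 days of the week held at most 10, the total would be at most 7 × 10 = 70 < 71, a contradiction.
So at least one holds ⌈71/7⌉ = 11.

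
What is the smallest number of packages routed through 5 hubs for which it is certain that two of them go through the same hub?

6

There are 5 hubs acting as pigeonholes.
With 5 packages we could place one in each, avoiding any repeat.
One more forces some class to hold 2, so 5 + 1 = 6.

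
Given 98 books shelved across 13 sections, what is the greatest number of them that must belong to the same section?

8

If each of the 13 sections held at most 7, the total would be at most 13 × 7 = 91 < 98, a contradiction.
So at least one holds ⌈98/13⌉ = 8.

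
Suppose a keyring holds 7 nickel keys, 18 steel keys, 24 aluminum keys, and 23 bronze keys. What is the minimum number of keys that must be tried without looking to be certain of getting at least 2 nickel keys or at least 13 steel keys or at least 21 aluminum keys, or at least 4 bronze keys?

Each of the 4 types has its own threshold; avoid all of them simultaneously.
The worst case stops just short of every target: 1 nickel, 12 steel, 20 aluminum, 3 bronze — 1 + 12 + 20 + 3 = 36 keys.
One more key must push some type to its target, so 36 + 1 = 37.

37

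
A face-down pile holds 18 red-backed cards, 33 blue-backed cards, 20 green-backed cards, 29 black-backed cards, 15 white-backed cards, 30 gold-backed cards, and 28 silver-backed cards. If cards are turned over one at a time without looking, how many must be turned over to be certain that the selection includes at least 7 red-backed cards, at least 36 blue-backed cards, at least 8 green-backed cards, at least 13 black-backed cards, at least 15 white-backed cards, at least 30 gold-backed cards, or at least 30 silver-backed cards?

The worst case stops just short of every target: 6 red-backed, all 33 blue-backed, 7 green-backed, 12 black-backed, 14 white-backed, 29 gold-backed, all 28 silver-backed — 6 + 33 + 7 + 12 + 14 + 29 + 28 = 129 cards.
One more card must push some back color to its target, so 129 + 1 = 130.

130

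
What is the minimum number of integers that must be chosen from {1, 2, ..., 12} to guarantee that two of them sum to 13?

Partition {1, …, 12} into 6 pairs: {1,12}, {2,11}, …, {6,7}.
Choosing 6 integers — say the integers 1 through 6 — takes one from each pair and avoids the property.
Choosing 7 forces two into the same pair by pigeonhole, and those sum to 13. So 7.

7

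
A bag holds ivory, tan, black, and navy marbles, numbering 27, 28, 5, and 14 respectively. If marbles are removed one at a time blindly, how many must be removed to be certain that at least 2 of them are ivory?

49

To avoid ivory marbles as long as possible, exhaust the other 3 colors first.
The worst case draws every non-ivory marble first: 28 + 5 + 14 = 47.
The next 2 draws are then forced to be ivory, giving 47 + 2 = 49.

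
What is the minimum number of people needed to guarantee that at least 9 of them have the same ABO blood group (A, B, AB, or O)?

There are 4 ABO blood groups acting as pigeonholes.
With 4 × 8 = 32 people we could place exactly 8 in each, with no class reaching 9.
One more forces some class to hold 9, so 32 + 1 = 33.

33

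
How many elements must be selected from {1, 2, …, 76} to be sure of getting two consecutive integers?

Partition {1, …, 76} into 38 pairs: {1,2}, {3,4}, …, {75,76}.
Choosing 38 integers — say the 38 even numbers 2, 4, …, 76 — takes one from each pair and avoids the property.
Choosing 39 forces two into the same pair by pigeonhole, and those are consecutive. So 39.

39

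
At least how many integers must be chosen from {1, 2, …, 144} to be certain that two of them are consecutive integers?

73

Partition {1, …, 144} into 72 pairs: {1,2}, {3,4}, …, {143,144}.
Choosing 72 integers — say the 72 even numbers 2, 4, …, 144 — takes one from each pair and avoids the property.
Choosing 73 forces two into the same pair by pigeonhole, and those are consecutive. So 73.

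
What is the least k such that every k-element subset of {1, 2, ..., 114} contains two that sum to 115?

Partition {1, …, 114} into 57 pairs: {1,114}, {2,113}, …, {57,58}.
Choosing 57 integers — say the integers 1 through 57 — takes one from each pair and avoids the property.
Choosing 58 forces two into the same pair by pigeonhole, and those sum to 115. So 58.

58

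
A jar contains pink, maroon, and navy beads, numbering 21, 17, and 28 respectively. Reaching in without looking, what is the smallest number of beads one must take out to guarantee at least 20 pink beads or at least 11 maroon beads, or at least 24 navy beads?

53

The worst case stops just short of every target: 19 pink, 10 maroon, 23 navy — 19 + 10 + 23 = 52 beads.
One more bead must push some color to its target, so 52 + 1 = 53.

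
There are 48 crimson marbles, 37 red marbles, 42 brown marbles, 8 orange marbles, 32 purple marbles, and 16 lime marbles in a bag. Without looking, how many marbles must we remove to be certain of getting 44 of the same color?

179

In the worst case we take at most 43 of each color, but all 37 red, all 42 brown, all 8 orange, all 32 purple, and all 16 lime (fewer than 43), giving 43 + 37 + 42 + 8 + 32 + 16 = 178.
One more marble then forces some color to 44, so 178 + 1 = 179.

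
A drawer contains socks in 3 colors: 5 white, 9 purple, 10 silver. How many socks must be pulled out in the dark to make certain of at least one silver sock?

The worst case draws every non-silver sock first: 5 + 9 = 14.
The next draw is then forced to be silver, giving 14 + 1 = 15.

15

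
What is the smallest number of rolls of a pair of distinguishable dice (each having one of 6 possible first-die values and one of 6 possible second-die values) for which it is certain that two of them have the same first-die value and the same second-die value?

37

There are 6 × 6 = 36 (first-die value, second-die value) combinations acting as pigeonholes.
With 36 rolls of a pair of distinguishable dice we could place one in each, avoiding any repeat.
One more forces some (first-die value, second-die value) pair to hold 2, so 36 + 1 = 37.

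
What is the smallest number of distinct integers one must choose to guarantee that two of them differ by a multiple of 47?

48

Use the pigeonhole principle on residue classes: two integers differ by a multiple of 47 exactly when they share a remainder mod 47.
There are 47 residue classes mod 47, so 47 integers can all lie in distinct classes.
One more integer must repeat a residue, giving a difference divisible by 47. So n = 47 + 1 = 48.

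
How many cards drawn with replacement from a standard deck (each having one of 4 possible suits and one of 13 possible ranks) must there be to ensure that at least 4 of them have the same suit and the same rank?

157

There are 4 × 13 = 52 (suit, rank) combinations acting as pigeonholes.
With 52 × 3 = 156 cards drawn with replacement from a standard deck we could place exactly 3 in each, with no (suit, rank) pair reaching 4.
One more forces some (suit, rank) pair to hold 4, so 156 + 1 = 157.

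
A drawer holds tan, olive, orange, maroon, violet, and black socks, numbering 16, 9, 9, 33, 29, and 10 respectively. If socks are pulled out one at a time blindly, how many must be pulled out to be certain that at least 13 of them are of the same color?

65

In the worst case we take at most 12 of each color, but all 9 olive, all 9 orange, and all 10 black (fewer than 12), giving 12 + 9 + 9 + 12 + 12 + 10 = 64.
One more sock then forces some color to 13, so 64 + 1 = 65.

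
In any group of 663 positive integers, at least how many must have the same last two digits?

7

The 663 positive integers fall into 100 possible two-digit endings.
If each of the 100 possible two-digit endings held at most 6, the total would be at most 100 × 6 = 600 < 663, a contradiction.
So at least one holds ⌈663/100⌉ = 7.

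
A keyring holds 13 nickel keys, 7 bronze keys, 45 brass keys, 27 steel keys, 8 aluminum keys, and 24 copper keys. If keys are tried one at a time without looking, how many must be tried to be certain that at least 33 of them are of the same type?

In the worst case we take at most 32 of each type, but all 13 nickel, all 7 bronze, all 27 steel, all 8 aluminum, and all 24 copper (fewer than 32), giving 13 + 7 + 32 + 27 + 8 + 24 = 111.
One more key then forces some type to 33, so 111 + 1 = 112.

112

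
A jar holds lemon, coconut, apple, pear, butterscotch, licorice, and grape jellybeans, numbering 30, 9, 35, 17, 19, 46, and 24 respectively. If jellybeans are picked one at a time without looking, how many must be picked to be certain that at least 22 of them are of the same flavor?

130

In the worst case we take at most 21 of each flavor, but all 9 coconut, all 17 pear, and all 19 butterscotch (fewer than 21), giving 21 + 9 + 21 + 17 + 19 + 21 + 21 = 129.
One more jellybean then forces some flavor to 22, so 129 + 1 = 130.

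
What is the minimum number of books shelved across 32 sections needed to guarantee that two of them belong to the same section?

There are 32 sections acting as pigeonholes.
With 32 books we could place one in each, avoiding any repeat.
One more forces some class to hold 2, so 32 + 1 = 33.

33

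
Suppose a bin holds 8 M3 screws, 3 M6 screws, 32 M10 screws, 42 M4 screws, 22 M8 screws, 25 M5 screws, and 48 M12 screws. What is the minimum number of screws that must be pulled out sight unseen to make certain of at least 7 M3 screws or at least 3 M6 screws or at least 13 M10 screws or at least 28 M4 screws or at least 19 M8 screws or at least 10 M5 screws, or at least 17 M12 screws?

91

The worst case stops just short of every target: 6 M3, 2 M6, 12 M10, 27 M4, 18 M8, 9 M5, 16 M12 — 6 + 2 + 12 + 27 + 18 + 9 + 16 = 90 screws.
One more screw must push some size to its target, so 90 + 1 = 91.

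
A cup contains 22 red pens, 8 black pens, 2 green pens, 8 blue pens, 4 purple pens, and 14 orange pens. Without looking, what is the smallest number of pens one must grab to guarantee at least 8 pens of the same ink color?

35

In the worst case we take at most 7 of each ink color, but all 2 green and all 4 purple (fewer than 7), giving 7 + 7 + 2 + 7 + 4 + 7 = 34.
One more pen then forces some ink color to 8, so 34 + 1 = 35.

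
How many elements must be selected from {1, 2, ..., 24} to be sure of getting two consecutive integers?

Partition {1, …, 24} into 12 pairs: {1,2}, {3,4}, …, {23,24}.
Choosing 12 integers — say the 12 even numbers 2, 4, …, 24 — takes one from each pair and avoids the property.
Choosing 13 forces two into the same pair by pigeonhole, and those are consecutive. So 13.

13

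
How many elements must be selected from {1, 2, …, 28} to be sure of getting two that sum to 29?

Partition {1, …, 28} into 14 pairs: {1,28}, {2,27}, …, {14,15}.
Choosing 14 integers — say the integers 1 through 14 — takes one from each pair and avoids the property.
Choosing 15 forces two into the same pair by pigeonhole, and those sum to 29. So 15.

15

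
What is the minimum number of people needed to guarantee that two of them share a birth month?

13

There are 12 months of the year acting as pigeonholes.
With 12 people we could place one in each, avoiding any repeat.
One more forces some class to hold 2, so 12 + 1 = 13.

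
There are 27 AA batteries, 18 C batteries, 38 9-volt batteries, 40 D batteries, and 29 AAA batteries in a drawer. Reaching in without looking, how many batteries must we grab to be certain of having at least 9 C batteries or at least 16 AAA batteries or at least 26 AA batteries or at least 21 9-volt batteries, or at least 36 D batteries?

Each of the 5 types has its own threshold; avoid all of them simultaneously.
The worst case stops just short of every target: 25 AA, 8 C, 20 9-volt, 35 D, 15 AAA — 25 + 8 + 20 + 35 + 15 = 103 batteries.
One more battery must push some type to its target, so 103 + 1 = 104.

104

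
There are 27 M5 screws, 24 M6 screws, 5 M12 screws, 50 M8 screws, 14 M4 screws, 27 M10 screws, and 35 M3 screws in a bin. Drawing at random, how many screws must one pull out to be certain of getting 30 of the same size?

In the worst case we take at most 29 of each size, but all 27 M5, all 24 M6, all 5 M12, all 14 M4, and all 27 M10 (fewer than 29), giving 27 + 24 + 5 + 29 + 14 + 27 + 29 = 155.
One more screw then forces some size to 30, so 155 + 1 = 156.

156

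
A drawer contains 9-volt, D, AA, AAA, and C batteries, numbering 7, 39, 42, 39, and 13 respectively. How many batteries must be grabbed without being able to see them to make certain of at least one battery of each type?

The hardest type to obtain is 9-volt: we could draw every other battery first — 140 − 7 = 133 batteries — without a single 9-volt one.
The next draw must be 9-volt, so 133 + 1 = 134.

134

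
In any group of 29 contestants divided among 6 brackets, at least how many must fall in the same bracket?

5

The 29 contestants fall into 6 brackets.
If each of the 6 brackets held at most 4, the total would be at most 6 × 4 = 24 < 29, a contradiction.
So at least one holds ⌈29/6⌉ = 5.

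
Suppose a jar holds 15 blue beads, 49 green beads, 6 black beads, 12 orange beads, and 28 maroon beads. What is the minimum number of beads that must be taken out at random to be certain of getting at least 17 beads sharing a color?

In the worst case we take at most 16 of each color, but all 15 blue, all 6 black, and all 12 orange (fewer than 16), giving 15 + 16 + 6 + 12 + 16 = 65.
One more bead then forces some color to 17, so 65 + 1 = 66.

66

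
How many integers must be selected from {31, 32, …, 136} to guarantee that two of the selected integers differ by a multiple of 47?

Group the integers by remainder mod 47; there are 47 residue classes, each nonempty in this range.
Choosing one from each class (47 integers) avoids any shared remainder.
One more choice must repeat a class, so two differ by a multiple of 47. Hence 47 + 1 = 48.

48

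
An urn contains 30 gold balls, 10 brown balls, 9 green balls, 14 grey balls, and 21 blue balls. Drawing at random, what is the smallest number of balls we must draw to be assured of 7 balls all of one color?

31

Treat the 5 colors as pigeonholes.
The worst case takes 6 balls of each color without reaching 7 of any: 5 × 6 = 30.
The next ball must bring some color to 7, so 30 + 1 = 31.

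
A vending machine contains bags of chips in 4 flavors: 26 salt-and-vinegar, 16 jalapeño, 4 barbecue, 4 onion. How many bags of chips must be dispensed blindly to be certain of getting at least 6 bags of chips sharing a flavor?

19

Treat the 4 flavors as pigeonholes.
In the worst case we take at most 5 of each flavor, but all 4 barbecue and all 4 onion (fewer than 5), giving 5 + 5 + 4 + 4 = 18.
One more bag of chips then forces some flavor to 6, so 18 + 1 = 19.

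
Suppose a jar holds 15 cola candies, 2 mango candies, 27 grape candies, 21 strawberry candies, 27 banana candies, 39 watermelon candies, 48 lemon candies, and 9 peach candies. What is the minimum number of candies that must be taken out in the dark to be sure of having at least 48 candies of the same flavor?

188

In the worst case we take at most 47 of each flavor, but all 15 cola, all 2 mango, all 27 grape, all 21 strawberry, all 27 banana, all 39 watermelon, and all 9 peach (fewer than 47), giving 15 + 2 + 27 + 21 + 27 + 39 + 47 + 9 = 187.
One more candy then forces some flavor to 48, so 187 + 1 = 188.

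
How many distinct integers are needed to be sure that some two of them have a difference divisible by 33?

34

Two integers differ by a multiple of 33 exactly when they share a remainder mod 33.
There are 33 residue classes mod 33, so 33 integers can all lie in distinct classes.
One more integer must repeat a residue, giving a difference divisible by 33. So n = 33 + 1 = 34.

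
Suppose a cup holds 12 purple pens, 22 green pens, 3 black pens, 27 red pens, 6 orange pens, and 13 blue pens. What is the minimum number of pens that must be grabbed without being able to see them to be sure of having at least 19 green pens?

80

The worst case draws every non-green pen first: 12 + 3 + 27 + 6 + 13 = 61.
The next 19 draws are then forced to be green, giving 61 + 19 = 80.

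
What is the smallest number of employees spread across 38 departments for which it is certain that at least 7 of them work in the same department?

There are 38 departments acting as pigeonholes.
With 38 × 6 = 228 employees we could place exactly 6 in each, with no class reaching 7.
One more forces some class to hold 7, so 228 + 1 = 229.

229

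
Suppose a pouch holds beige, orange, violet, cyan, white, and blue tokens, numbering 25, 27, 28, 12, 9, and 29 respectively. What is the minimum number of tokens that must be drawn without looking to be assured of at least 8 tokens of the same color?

43

The worst case takes 7 tokens of each color without reaching 8 of any: 6 × 7 = 42.
The next token must bring some color to 8, so 42 + 1 = 43.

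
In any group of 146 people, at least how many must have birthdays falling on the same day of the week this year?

21

The 146 people fall into 7 days of the week.
If each of the 7 days of the week held at most 20, the total would be at most 7 × 20 = 140 < 146, a contradiction.
So at least one holds ⌈146/7⌉ = 21.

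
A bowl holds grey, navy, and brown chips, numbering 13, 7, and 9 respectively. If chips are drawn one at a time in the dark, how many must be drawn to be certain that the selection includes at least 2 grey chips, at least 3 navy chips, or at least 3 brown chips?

The worst case stops just short of every target: 1 grey, 2 navy, 2 brown — 1 + 2 + 2 = 5 chips.
One more chip must push some color to its target, so 5 + 1 = 6.

6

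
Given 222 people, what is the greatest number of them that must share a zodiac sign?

There are 12 zodiac signs, which serve as the pigeonholes.
If each of the 12 zodiac signs held at most 18, the total would be at most 12 × 18 = 216 < 222, a contradiction.
So at least one holds ⌈222/12⌉ = 19.

19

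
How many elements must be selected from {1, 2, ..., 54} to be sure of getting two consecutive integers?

Partition {1, …, 54} into 27 pairs: {1,2}, {3,4}, …, {53,54}.
Choosing 27 integers — say the 27 even numbers 2, 4, …, 54 — takes one from each pair and avoids the property.
Choosing 28 forces two into the same pair by pigeonhole, and those are consecutive. So 28.

28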